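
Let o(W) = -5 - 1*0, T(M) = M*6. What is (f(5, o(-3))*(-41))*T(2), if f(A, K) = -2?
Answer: 984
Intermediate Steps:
T(M) = 6*M
o(W) = -5 (o(W) = -5 + 0 = -5)
(f(5, o(-3))*(-41))*T(2) = (-2*(-41))*(6*2) = 82*12 = 984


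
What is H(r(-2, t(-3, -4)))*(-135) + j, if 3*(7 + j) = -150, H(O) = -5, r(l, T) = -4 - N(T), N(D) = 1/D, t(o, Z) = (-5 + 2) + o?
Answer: 618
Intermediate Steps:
t(o, Z) = -3 + o
r(l, T) = -4 - 1/T
j = -57 (j = -7 + (⅓)*(-150) = -7 - 50 = -57)
H(r(-2, t(-3, -4)))*(-135) + j = -5*(-135) - 57 = 675 - 57 = 618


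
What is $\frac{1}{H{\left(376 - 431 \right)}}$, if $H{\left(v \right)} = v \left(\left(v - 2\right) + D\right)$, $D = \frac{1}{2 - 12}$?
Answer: $\frac{2}{6281} \approx 0.00031842$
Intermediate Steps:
$D = - \frac{1}{10}$ ($D = \frac{1}{-10} = - \frac{1}{10} \approx -0.1$)
$H{\left(v \right)} = v \left(- \frac{21}{10} + v\right)$ ($H{\left(v \right)} = v \left(\left(v - 2\right) - \frac{1}{10}\right) = v \left(\left(-2 + v\right) - \frac{1}{10}\right) = v \left(- \frac{21}{10} + v\right)$)
$\frac{1}{H{\left(376 - 431 \right)}} = \frac{1}{\frac{1}{10} \left(376 - 431\right) \left(-21 + 10 \left(376 - 431\right)\right)} = \frac{1}{\frac{1}{10} \left(-55\right) \left(-21 + 10 \left(-55\right)\right)} = \frac{1}{\frac{1}{10} \left(-55\right) \left(-21 - 550\right)} = \frac{1}{\frac{1}{10} \left(-55\right) \left(-571\right)} = \frac{1}{\frac{6281}{2}} = \frac{2}{6281}$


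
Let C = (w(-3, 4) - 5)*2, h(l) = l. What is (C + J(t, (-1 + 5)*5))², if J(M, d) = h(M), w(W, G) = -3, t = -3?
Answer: 361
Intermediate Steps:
J(M, d) = M
C = -16 (C = (-3 - 5)*2 = -8*2 = -16)
(C + J(t, (-1 + 5)*5))² = (-16 - 3)² = (-19)² = 361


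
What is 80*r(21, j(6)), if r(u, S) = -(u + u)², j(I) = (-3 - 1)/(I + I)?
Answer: -141120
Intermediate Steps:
j(I) = -2/I (j(I) = -4*1/(2*I) = -2/I)
r(u, S) = -4*u² (r(u, S) = -(2*u)² = -4*u²)
80*r(21, j(6)) = 80*(-4*21²) = 80*(-4*441) = 80*(-1764) = -141120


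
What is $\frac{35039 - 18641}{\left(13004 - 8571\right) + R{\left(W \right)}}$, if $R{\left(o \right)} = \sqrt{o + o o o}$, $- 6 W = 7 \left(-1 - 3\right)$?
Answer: $\frac{1962693018}{530587333} - \frac{49194 \sqrt{8610}}{530587333} \approx 3.6905$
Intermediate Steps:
$W = \frac{14}{3}$ ($W = - \frac{7 \left(-1 - 3\right)}{6} = - \frac{7 \left(-4\right)}{6} = \left(- \frac{1}{6}\right) \left(-28\right) = \frac{14}{3} \approx 4.6667$)
$R{\left(o \right)} = \sqrt{o + o^{3}}$ ($R{\left(o \right)} = \sqrt{o + o^{2} o} = \sqrt{o + o^{3}}$)
$\frac{35039 - 18641}{\left(13004 - 8571\right) + R{\left(W \right)}} = \frac{35039 - 18641}{\left(13004 - 8571\right) + \sqrt{\frac{14}{3} + \left(\frac{14}{3}\right)^{3}}} = \frac{16398}{\left(13004 - 8571\right) + \sqrt{\frac{14}{3} + \frac{2744}{27}}} = \frac{16398}{4433 + \sqrt{\frac{2870}{27}}} = \frac{16398}{4433 + \frac{\sqrt{8610}}{9}}$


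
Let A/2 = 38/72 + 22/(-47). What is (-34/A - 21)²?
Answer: 953883225/10201 ≈ 93509.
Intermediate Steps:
A = 101/846 (A = 2*(38/72 + 22/(-47)) = 2*(38*(1/72) + 22*(-1/47)) = 2*(19/36 - 22/47) = 2*(101/1692) = 101/846 ≈ 0.11939)
(-34/A - 21)² = (-34/101/846 - 21)² = (-34*846/101 - 21)² = (-28764/101 - 21)² = (-30885/101)² = 953883225/10201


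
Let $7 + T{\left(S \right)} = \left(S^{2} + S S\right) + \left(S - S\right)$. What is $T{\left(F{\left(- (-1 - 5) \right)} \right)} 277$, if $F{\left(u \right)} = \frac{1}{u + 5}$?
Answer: $- \frac{234065}{121} \approx -1934.4$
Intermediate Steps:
$F{\left(u \right)} = \frac{1}{5 + u}$
$T{\left(S \right)} = -7 + 2 S^{2}$ ($T{\left(S \right)} = -7 + \left(\left(S^{2} + S S\right) + \left(S - S\right)\right) = -7 + \left(\left(S^{2} + S^{2}\right) + 0\right) = -7 + \left(2 S^{2} + 0\right) = -7 + 2 S^{2}$)
$T{\left(F{\left(- (-1 - 5) \right)} \right)} 277 = \left(-7 + 2 \left(\frac{1}{5 - \left(-1 - 5\right)}\right)^{2}\right) 277 = \left(-7 + 2 \left(\frac{1}{5 - -6}\right)^{2}\right) 277 = \left(-7 + 2 \left(\frac{1}{5 + 6}\right)^{2}\right) 277 = \left(-7 + 2 \left(\frac{1}{11}\right)^{2}\right) 277 = \left(-7 + \frac{2}{121}\right) 277 = \left(- \frac{845}{121}\right) 277 = - \frac{234065}{121}$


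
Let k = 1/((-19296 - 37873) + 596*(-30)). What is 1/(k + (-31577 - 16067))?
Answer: -75049/3575634557 ≈ -2.0989e-5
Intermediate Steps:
k = -1/75049 (k = 1/(-57169 - 17880) = 1/(-75049) = -1/75049 ≈ -1.3325e-5)
1/(k + (-31577 - 16067)) = 1/(-1/75049 + (-31577 - 16067)) = 1/(-1/75049 - 47644) = 1/(-3575634557/75049) = -75049/3575634557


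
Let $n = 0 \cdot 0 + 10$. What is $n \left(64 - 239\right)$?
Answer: $-1750$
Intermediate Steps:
$n = 10$ ($n = 0 + 10 = 10$)
$n \left(64 - 239\right) = 10 \left(64 - 239\right) = 10 \left(-175\right) = -1750$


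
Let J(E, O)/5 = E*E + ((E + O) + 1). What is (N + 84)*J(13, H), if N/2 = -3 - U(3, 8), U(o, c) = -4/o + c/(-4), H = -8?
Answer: 222250/3 ≈ 74083.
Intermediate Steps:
U(o, c) = -4/o - c/4 (U(o, c) = -4/o + c*(-¼) = -4/o - c/4)
N = ⅔ (N = 2*(-3 - (-4/3 - ¼*8)) = 2*(-3 - (-4*⅓ - 2)) = 2*(-3 - (-4/3 - 2)) = 2*(-3 - 1*(-10/3)) = 2*(-3 + 10/3) = 2*(⅓) = ⅔ ≈ 0.66667)
J(E, O) = 5 + 5*E + 5*O + 5*E² (J(E, O) = 5*(E*E + ((E + O) + 1)) = 5*(E² + (1 + E + O)) = 5*(1 + E + O + E²) = 5 + 5*E + 5*O + 5*E²)
(N + 84)*J(13, H) = (⅔ + 84)*(5 + 5*13 + 5*(-8) + 5*13²) = 254*(5 + 65 - 40 + 5*169)/3 = 254*(5 + 65 - 40 + 845)/3 = (254/3)*875 = 222250/3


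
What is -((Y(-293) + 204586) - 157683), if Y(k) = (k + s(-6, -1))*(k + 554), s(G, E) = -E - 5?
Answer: 30614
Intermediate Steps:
s(G, E) = -5 - E
Y(k) = (-4 + k)*(554 + k) (Y(k) = (k + (-5 - 1*(-1)))*(k + 554) = (k + (-5 + 1))*(554 + k) = (k - 4)*(554 + k) = (-4 + k)*(554 + k))
-((Y(-293) + 204586) - 157683) = -(((-2216 + (-293)**2 + 550*(-293)) + 204586) - 157683) = -(((-2216 + 85849 - 161150) + 204586) - 157683) = -((-77517 + 204586) - 157683) = -(127069 - 157683) = -1*(-30614) = 30614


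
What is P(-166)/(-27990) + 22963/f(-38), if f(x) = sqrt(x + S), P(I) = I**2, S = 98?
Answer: -13778/13995 + 22963*sqrt(15)/30 ≈ 2963.5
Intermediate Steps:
f(x) = sqrt(98 + x) (f(x) = sqrt(x + 98) = sqrt(98 + x))
P(-166)/(-27990) + 22963/f(-38) = (-166)**2/(-27990) + 22963/(sqrt(98 - 38)) = 27556*(-1/27990) + 22963/(sqrt(60)) = -13778/13995 + 22963/((2*sqrt(15))) = -13778/13995 + 22963*(sqrt(15)/30) = -13778/13995 + 22963*sqrt(15)/30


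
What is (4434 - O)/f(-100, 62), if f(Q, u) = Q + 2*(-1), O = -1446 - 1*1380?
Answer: -1210/17 ≈ -71.177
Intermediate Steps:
O = -2826 (O = -1446 - 1380 = -2826)
f(Q, u) = -2 + Q (f(Q, u) = Q - 2 = -2 + Q)
(4434 - O)/f(-100, 62) = (4434 - 1*(-2826))/(-2 - 100) = (4434 + 2826)/(-102) = 7260*(-1/102) = -1210/17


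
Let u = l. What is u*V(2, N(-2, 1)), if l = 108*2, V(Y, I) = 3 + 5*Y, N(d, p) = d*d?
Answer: 2808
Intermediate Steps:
N(d, p) = d²
l = 216
u = 216
u*V(2, N(-2, 1)) = 216*(3 + 5*2) = 216*(3 + 10) = 216*13 = 2808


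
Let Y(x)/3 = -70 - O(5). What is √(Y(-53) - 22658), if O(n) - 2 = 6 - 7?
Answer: I*√22871 ≈ 151.23*I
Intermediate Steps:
O(n) = 1 (O(n) = 2 + (6 - 7) = 2 - 1 = 1)
Y(x) = -213 (Y(x) = 3*(-70 - 1*1) = 3*(-70 - 1) = 3*(-71) = -213)
√(Y(-53) - 22658) = √(-213 - 22658) = √(-22871) = I*√22871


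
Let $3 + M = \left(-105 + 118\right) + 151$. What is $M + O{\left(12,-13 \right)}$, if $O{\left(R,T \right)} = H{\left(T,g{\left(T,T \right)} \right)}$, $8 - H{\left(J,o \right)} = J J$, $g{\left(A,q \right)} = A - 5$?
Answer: $0$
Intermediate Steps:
$g{\left(A,q \right)} = -5 + A$
$H{\left(J,o \right)} = 8 - J^{2}$ ($H{\left(J,o \right)} = 8 - J J = 8 - J^{2}$)
$O{\left(R,T \right)} = 8 - T^{2}$
$M = 161$ ($M = -3 + \left(\left(-105 + 118\right) + 151\right) = -3 + \left(13 + 151\right) = -3 + 164 = 161$)
$M + O{\left(12,-13 \right)} = 161 + \left(8 - \left(-13\right)^{2}\right) = 161 + \left(8 - 169\right) = 161 - 161 = 0$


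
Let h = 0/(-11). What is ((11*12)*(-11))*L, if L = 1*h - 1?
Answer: 1452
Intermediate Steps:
h = 0 (h = 0*(-1/11) = 0)
L = -1 (L = 1*0 - 1 = 0 - 1 = -1)
((11*12)*(-11))*L = ((11*12)*(-11))*(-1) = (132*(-11))*(-1) = -1452*(-1) = 1452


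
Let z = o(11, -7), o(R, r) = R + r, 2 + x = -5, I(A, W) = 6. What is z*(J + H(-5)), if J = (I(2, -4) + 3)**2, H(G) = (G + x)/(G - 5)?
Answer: 1644/5 ≈ 328.80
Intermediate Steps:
x = -7 (x = -2 - 5 = -7)
H(G) = (-7 + G)/(-5 + G) (H(G) = (G - 7)/(G - 5) = (-7 + G)/(-5 + G))
z = 4 (z = 11 - 7 = 4)
J = 81 (J = (6 + 3)**2 = 9**2 = 81)
z*(J + H(-5)) = 4*(81 + (-7 - 5)/(-5 - 5)) = 4*(81 - 12/(-10)) = 4*(81 - 1/10*(-12)) = 4*(81 + 6/5) = 4*(411/5) = 1644/5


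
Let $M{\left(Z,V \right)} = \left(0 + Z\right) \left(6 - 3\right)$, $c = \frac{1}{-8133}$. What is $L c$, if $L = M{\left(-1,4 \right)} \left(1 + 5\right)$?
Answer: $\frac{6}{2711} \approx 0.0022132$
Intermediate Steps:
$c = - \frac{1}{8133} \approx -0.00012296$
$M{\left(Z,V \right)} = 3 Z$ ($M{\left(Z,V \right)} = Z 3 = 3 Z$)
$L = -18$ ($L = 3 \left(-1\right) \left(1 + 5\right) = \left(-3\right) 6 = -18$)
$L c = \left(-18\right) \left(- \frac{1}{8133}\right) = \frac{6}{2711}$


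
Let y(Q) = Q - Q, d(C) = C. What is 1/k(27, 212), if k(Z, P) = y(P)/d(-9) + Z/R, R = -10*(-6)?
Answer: 20/9 ≈ 2.2222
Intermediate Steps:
R = 60
y(Q) = 0
k(Z, P) = Z/60 (k(Z, P) = 0/(-9) + Z/60 = 0*(-1/9) + Z*(1/60) = 0 + Z/60 = Z/60)
1/k(27, 212) = 1/((1/60)*27) = 1/(9/20) = 20/9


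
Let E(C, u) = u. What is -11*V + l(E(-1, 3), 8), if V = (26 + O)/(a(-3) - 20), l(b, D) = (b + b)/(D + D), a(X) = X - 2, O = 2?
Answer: 2539/200 ≈ 12.695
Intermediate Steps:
a(X) = -2 + X
l(b, D) = b/D (l(b, D) = (2*b)/((2*D)) = (2*b)*(1/(2*D)) = b/D)
V = -28/25 (V = (26 + 2)/((-2 - 3) - 20) = 28/(-5 - 20) = 28/(-25) = 28*(-1/25) = -28/25 ≈ -1.1200)
-11*V + l(E(-1, 3), 8) = -11*(-28/25) + 3/8 = 308/25 + 3*(⅛) = 308/25 + 3/8 = 2539/200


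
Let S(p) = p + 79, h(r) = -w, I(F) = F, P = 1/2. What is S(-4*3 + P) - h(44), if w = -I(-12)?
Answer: 159/2 ≈ 79.500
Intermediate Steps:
P = ½ ≈ 0.50000
w = 12 (w = -1*(-12) = 12)
h(r) = -12 (h(r) = -1*12 = -12)
S(p) = 79 + p
S(-4*3 + P) - h(44) = (79 + (-4*3 + ½)) - 1*(-12) = (79 + (-12 + ½)) + 12 = (79 - 23/2) + 12 = 135/2 + 12 = 159/2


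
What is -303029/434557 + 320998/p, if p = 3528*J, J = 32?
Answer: 52640582951/24529873536 ≈ 2.1460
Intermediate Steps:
p = 112896 (p = 3528*32 = 112896)
-303029/434557 + 320998/p = -303029/434557 + 320998/112896 = -303029*1/434557 + 320998*(1/112896) = -303029/434557 + 160499/56448 = 52640582951/24529873536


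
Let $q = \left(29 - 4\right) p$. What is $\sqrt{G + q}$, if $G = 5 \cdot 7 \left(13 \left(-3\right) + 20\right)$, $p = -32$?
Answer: $i \sqrt{1465} \approx 38.275 i$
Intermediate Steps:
$q = -800$ ($q = \left(29 - 4\right) \left(-32\right) = 25 \left(-32\right) = -800$)
$G = -665$ ($G = 35 \left(-39 + 20\right) = 35 \left(-19\right) = -665$)
$\sqrt{G + q} = \sqrt{-665 - 800} = \sqrt{-1465} = i \sqrt{1465}$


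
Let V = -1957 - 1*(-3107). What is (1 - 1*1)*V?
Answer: 0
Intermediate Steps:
V = 1150 (V = -1957 + 3107 = 1150)
(1 - 1*1)*V = (1 - 1*1)*1150 = (1 - 1)*1150 = 0*1150 = 0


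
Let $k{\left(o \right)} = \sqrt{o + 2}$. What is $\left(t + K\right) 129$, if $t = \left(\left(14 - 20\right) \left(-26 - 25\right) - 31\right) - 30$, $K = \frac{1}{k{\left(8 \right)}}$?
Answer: $31605 + \frac{129 \sqrt{10}}{10} \approx 31646.0$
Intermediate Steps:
$k{\left(o \right)} = \sqrt{2 + o}$
$K = \frac{\sqrt{10}}{10}$ ($K = \frac{1}{\sqrt{2 + 8}} = \frac{1}{\sqrt{10}} = \frac{\sqrt{10}}{10} \approx 0.31623$)
$t = 245$ ($t = \left(\left(-6\right) \left(-51\right) - 31\right) - 30 = \left(306 - 31\right) - 30 = 275 - 30 = 245$)
$\left(t + K\right) 129 = \left(245 + \frac{\sqrt{10}}{10}\right) 129 = 31605 + \frac{129 \sqrt{10}}{10}$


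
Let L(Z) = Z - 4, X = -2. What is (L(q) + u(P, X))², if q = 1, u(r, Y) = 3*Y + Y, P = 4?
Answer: 121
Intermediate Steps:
u(r, Y) = 4*Y
L(Z) = -4 + Z
(L(q) + u(P, X))² = ((-4 + 1) + 4*(-2))² = (-3 - 8)² = (-11)² = 121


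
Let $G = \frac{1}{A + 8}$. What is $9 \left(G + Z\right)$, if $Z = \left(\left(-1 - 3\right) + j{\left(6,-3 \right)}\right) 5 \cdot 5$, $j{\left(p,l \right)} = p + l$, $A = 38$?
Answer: $- \frac{10341}{46} \approx -224.8$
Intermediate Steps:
$j{\left(p,l \right)} = l + p$
$Z = -25$ ($Z = \left(\left(-1 - 3\right) + \left(-3 + 6\right)\right) 5 \cdot 5 = \left(-4 + 3\right) 25 = \left(-1\right) 25 = -25$)
$G = \frac{1}{46}$ ($G = \frac{1}{38 + 8} = \frac{1}{46} \approx 0.021739$)
$9 \left(G + Z\right) = 9 \left(\frac{1}{46} - 25\right) = 9 \left(- \frac{1149}{46}\right) = - \frac{10341}{46}$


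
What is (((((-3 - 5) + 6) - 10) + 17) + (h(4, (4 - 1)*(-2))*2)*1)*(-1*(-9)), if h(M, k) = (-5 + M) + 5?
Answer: 117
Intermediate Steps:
h(M, k) = M
(((((-3 - 5) + 6) - 10) + 17) + (h(4, (4 - 1)*(-2))*2)*1)*(-1*(-9)) = (((((-3 - 5) + 6) - 10) + 17) + (4*2)*1)*(-1*(-9)) = ((((-8 + 6) - 10) + 17) + 8*1)*9 = (((-2 - 10) + 17) + 8)*9 = ((-12 + 17) + 8)*9 = (5 + 8)*9 = 13*9 = 117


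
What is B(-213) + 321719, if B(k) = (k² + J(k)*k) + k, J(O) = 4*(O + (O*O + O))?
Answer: -37924561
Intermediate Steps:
J(O) = 4*O² + 8*O (J(O) = 4*(O + (O² + O)) = 4*(O + (O + O²)) = 4*(O² + 2*O) = 4*O² + 8*O)
B(k) = k + k² + 4*k²*(2 + k) (B(k) = (k² + (4*k*(2 + k))*k) + k = (k² + 4*k²*(2 + k)) + k = k + k² + 4*k²*(2 + k))
B(-213) + 321719 = -213*(1 - 213 + 4*(-213)*(2 - 213)) + 321719 = -213*(1 - 213 + 4*(-213)*(-211)) + 321719 = -213*(1 - 213 + 179772) + 321719 = -213*179560 + 321719 = -38246280 + 321719 = -37924561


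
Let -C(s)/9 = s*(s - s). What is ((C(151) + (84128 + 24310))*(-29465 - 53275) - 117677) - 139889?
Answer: -8972417686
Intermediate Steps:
C(s) = 0 (C(s) = -9*s*(s - s) = -9*s*0 = -9*0 = 0)
((C(151) + (84128 + 24310))*(-29465 - 53275) - 117677) - 139889 = ((0 + (84128 + 24310))*(-29465 - 53275) - 117677) - 139889 = ((0 + 108438)*(-82740) - 117677) - 139889 = (108438*(-82740) - 117677) - 139889 = (-8972160120 - 117677) - 139889 = -8972277797 - 139889 = -8972417686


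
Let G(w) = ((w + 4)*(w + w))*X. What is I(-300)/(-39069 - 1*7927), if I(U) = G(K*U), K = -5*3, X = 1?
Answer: -10134000/11749 ≈ -862.54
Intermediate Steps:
K = -15
G(w) = 2*w*(4 + w) (G(w) = ((w + 4)*(w + w))*1 = ((4 + w)*(2*w))*1 = (2*w*(4 + w))*1 = 2*w*(4 + w))
I(U) = -30*U*(4 - 15*U) (I(U) = 2*(-15*U)*(4 - 15*U) = -30*U*(4 - 15*U))
I(-300)/(-39069 - 1*7927) = (30*(-300)*(-4 + 15*(-300)))/(-39069 - 1*7927) = (30*(-300)*(-4 - 4500))/(-39069 - 7927) = (30*(-300)*(-4504))/(-46996) = 40536000*(-1/46996) = -10134000/11749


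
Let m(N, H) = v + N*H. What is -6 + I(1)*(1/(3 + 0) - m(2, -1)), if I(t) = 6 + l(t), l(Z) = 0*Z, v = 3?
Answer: -10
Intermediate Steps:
l(Z) = 0
I(t) = 6 (I(t) = 6 + 0 = 6)
m(N, H) = 3 + H*N (m(N, H) = 3 + N*H = 3 + H*N)
-6 + I(1)*(1/(3 + 0) - m(2, -1)) = -6 + 6*(1/(3 + 0) - (3 - 1*2)) = -6 + 6*(1/3 - (3 - 2)) = -6 + 6*(⅓ - 1*1) = -6 + 6*(⅓ - 1) = -6 + 6*(-⅔) = -6 - 4 = -10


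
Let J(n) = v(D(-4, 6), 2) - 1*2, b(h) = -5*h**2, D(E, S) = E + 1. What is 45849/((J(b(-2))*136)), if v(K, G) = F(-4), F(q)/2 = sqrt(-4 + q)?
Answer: -899/48 - 899*I*sqrt(2)/24 ≈ -18.729 - 52.974*I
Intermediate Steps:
D(E, S) = 1 + E
F(q) = 2*sqrt(-4 + q)
v(K, G) = 4*I*sqrt(2) (v(K, G) = 2*sqrt(-4 - 4) = 2*sqrt(-8) = 2*(2*I*sqrt(2)) = 4*I*sqrt(2))
J(n) = -2 + 4*I*sqrt(2) (J(n) = 4*I*sqrt(2) - 1*2 = 4*I*sqrt(2) - 2 = -2 + 4*I*sqrt(2))
45849/((J(b(-2))*136)) = 45849/(((-2 + 4*I*sqrt(2))*136)) = 45849/(-272 + 544*I*sqrt(2))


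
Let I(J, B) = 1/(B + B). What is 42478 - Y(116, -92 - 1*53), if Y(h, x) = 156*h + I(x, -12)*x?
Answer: 585023/24 ≈ 24376.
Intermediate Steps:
I(J, B) = 1/(2*B)
Y(h, x) = 156*h - x/24 (Y(h, x) = 156*h + ((½)/(-12))*x = 156*h + ((½)*(-1/12))*x = 156*h - x/24)
42478 - Y(116, -92 - 1*53) = 42478 - (156*116 - (-92 - 1*53)/24) = 42478 - (18096 - (-92 - 53)/24) = 42478 - (18096 - 1/24*(-145)) = 42478 - (18096 + 145/24) = 42478 - 1*434449/24 = 42478 - 434449/24 = 585023/24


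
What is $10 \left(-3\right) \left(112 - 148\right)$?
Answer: $1080$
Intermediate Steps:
$10 \left(-3\right) \left(112 - 148\right) = \left(-30\right) \left(-36\right) = 1080$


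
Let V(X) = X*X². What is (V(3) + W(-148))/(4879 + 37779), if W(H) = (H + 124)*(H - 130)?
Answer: 87/554 ≈ 0.15704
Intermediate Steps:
V(X) = X³
W(H) = (-130 + H)*(124 + H) (W(H) = (124 + H)*(-130 + H) = (-130 + H)*(124 + H))
(V(3) + W(-148))/(4879 + 37779) = (3³ + (-16120 + (-148)² - 6*(-148)))/(4879 + 37779) = (27 + (-16120 + 21904 + 888))/42658 = (27 + 6672)*(1/42658) = 6699*(1/42658) = 87/554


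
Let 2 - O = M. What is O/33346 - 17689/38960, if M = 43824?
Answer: -1148581257/649580080 ≈ -1.7682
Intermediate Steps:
O = -43822 (O = 2 - 1*43824 = 2 - 43824 = -43822)
O/33346 - 17689/38960 = -43822/33346 - 17689/38960 = -43822*1/33346 - 17689*1/38960 = -21911/16673 - 17689/38960 = -1148581257/649580080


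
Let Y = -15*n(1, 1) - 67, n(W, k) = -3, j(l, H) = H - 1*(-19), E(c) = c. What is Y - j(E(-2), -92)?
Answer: 51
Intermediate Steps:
j(l, H) = 19 + H (j(l, H) = H + 19 = 19 + H)
Y = -22 (Y = -15*(-3) - 67 = 45 - 67 = -22)
Y - j(E(-2), -92) = -22 - (19 - 92) = -22 - 1*(-73) = -22 + 73 = 51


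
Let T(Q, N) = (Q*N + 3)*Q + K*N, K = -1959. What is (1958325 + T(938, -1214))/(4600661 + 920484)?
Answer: -1063791251/5521145 ≈ -192.68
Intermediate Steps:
T(Q, N) = -1959*N + Q*(3 + N*Q) (T(Q, N) = (Q*N + 3)*Q - 1959*N = (N*Q + 3)*Q - 1959*N = (3 + N*Q)*Q - 1959*N = Q*(3 + N*Q) - 1959*N = -1959*N + Q*(3 + N*Q))
(1958325 + T(938, -1214))/(4600661 + 920484) = (1958325 + (-1959*(-1214) + 3*938 - 1214*938²))/(4600661 + 920484) = (1958325 + (2378226 + 2814 - 1214*879844))/5521145 = (1958325 + (2378226 + 2814 - 1068130616))*(1/5521145) = (1958325 - 1065749576)*(1/5521145) = -1063791251*1/5521145 = -1063791251/5521145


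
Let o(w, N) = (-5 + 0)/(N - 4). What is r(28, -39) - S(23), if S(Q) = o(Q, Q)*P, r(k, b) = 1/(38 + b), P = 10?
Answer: 31/19 ≈ 1.6316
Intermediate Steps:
o(w, N) = -5/(-4 + N)
S(Q) = -50/(-4 + Q) (S(Q) = -5/(-4 + Q)*10 = -50/(-4 + Q))
r(28, -39) - S(23) = 1/(38 - 39) - (-50)/(-4 + 23) = 1/(-1) - (-50)/19 = -1 - (-50)/19 = -1 - 1*(-50/19) = -1 + 50/19 = 31/19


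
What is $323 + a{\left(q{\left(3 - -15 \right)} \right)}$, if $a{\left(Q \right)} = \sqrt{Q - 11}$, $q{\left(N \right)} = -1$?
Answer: $323 + 2 i \sqrt{3} \approx 323.0 + 3.4641 i$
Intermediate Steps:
$a{\left(Q \right)} = \sqrt{-11 + Q}$
$323 + a{\left(q{\left(3 - -15 \right)} \right)} = 323 + \sqrt{-11 - 1} = 323 + \sqrt{-12} = 323 + 2 i \sqrt{3}$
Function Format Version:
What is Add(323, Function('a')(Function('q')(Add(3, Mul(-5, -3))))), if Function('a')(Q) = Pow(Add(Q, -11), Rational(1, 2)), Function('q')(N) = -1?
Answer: Add(323, Mul(2, I, Pow(3, Rational(1, 2)))) ≈ Add(323.00, Mul(3.4641, I))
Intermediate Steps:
Function('a')(Q) = Pow(Add(-11, Q), Rational(1, 2))
Add(323, Function('a')(Function('q')(Add(3, Mul(-5, -3))))) = Add(323, Pow(Add(-11, -1), Rational(1, 2))) = Add(323, Pow(-12, Rational(1, 2))) = Add(323, Mul(2, I, Pow(3, Rational(1, 2))))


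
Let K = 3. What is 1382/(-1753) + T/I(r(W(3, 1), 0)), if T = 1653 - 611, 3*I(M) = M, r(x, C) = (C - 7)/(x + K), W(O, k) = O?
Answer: -32888942/12271 ≈ -2680.2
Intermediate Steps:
r(x, C) = (-7 + C)/(3 + x) (r(x, C) = (C - 7)/(x + 3) = (-7 + C)/(3 + x))
I(M) = M/3
T = 1042
1382/(-1753) + T/I(r(W(3, 1), 0)) = 1382/(-1753) + 1042/((((-7 + 0)/(3 + 3))/3)) = 1382*(-1/1753) + 1042/(((-7/6)/3)) = -1382/1753 + 1042/((((1/6)*(-7))/3)) = -1382/1753 + 1042/(((1/3)*(-7/6))) = -1382/1753 + 1042/(-7/18) = -1382/1753 + 1042*(-18/7) = -1382/1753 - 18756/7 = -32888942/12271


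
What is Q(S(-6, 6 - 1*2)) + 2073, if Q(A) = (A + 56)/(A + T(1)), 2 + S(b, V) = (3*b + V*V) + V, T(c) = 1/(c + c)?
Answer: 2185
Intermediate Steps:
T(c) = 1/(2*c)
S(b, V) = -2 + V + V**2 + 3*b (S(b, V) = -2 + ((3*b + V*V) + V) = -2 + ((3*b + V**2) + V) = -2 + ((V**2 + 3*b) + V) = -2 + (V + V**2 + 3*b) = -2 + V + V**2 + 3*b)
Q(A) = (56 + A)/(1/2 + A) (Q(A) = (A + 56)/(A + (1/2)/1) = (56 + A)/(A + (1/2)*1) = (56 + A)/(A + 1/2) = (56 + A)/(1/2 + A))
Q(S(-6, 6 - 1*2)) + 2073 = 2*(56 + (-2 + (6 - 1*2) + (6 - 1*2)**2 + 3*(-6)))/(1 + 2*(-2 + (6 - 1*2) + (6 - 1*2)**2 + 3*(-6))) + 2073 = 2*(56 + (-2 + (6 - 2) + (6 - 2)**2 - 18))/(1 + 2*(-2 + (6 - 2) + (6 - 2)**2 - 18)) + 2073 = 2*(56 + (-2 + 4 + 4**2 - 18))/(1 + 2*(-2 + 4 + 4**2 - 18)) + 2073 = 2*(56 + (-2 + 4 + 16 - 18))/(1 + 2*(-2 + 4 + 16 - 18)) + 2073 = 2*(56 + 0)/(1 + 2*0) + 2073 = 2*56/(1 + 0) + 2073 = 2*56/1 + 2073 = 2*1*56 + 2073 = 112 + 2073 = 2185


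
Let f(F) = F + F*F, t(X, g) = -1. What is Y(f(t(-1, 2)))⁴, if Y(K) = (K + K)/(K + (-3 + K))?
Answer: 0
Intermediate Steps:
f(F) = F + F²
Y(K) = 2*K/(-3 + 2*K) (Y(K) = (2*K)/(-3 + 2*K) = 2*K/(-3 + 2*K))
Y(f(t(-1, 2)))⁴ = (2*(-(1 - 1))/(-3 + 2*(-(1 - 1))))⁴ = (2*(-1*0)/(-3 + 2*(-1*0)))⁴ = (2*0/(-3 + 2*0))⁴ = (2*0/(-3 + 0))⁴ = (2*0/(-3))⁴ = (2*0*(-⅓))⁴ = 0⁴ = 0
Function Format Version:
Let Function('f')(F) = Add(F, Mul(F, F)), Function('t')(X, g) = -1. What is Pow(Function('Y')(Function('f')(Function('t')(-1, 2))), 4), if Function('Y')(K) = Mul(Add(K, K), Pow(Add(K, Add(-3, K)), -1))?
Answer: 0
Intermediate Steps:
Function('f')(F) = Add(F, Pow(F, 2))
Function('Y')(K) = Mul(2, K, Pow(Add(-3, Mul(2, K)), -1)) (Function('Y')(K) = Mul(Mul(2, K), Pow(Add(-3, Mul(2, K)), -1)) = Mul(2, K, Pow(Add(-3, Mul(2, K)), -1)))
Pow(Function('Y')(Function('f')(Function('t')(-1, 2))), 4) = Pow(Mul(2, Mul(-1, Add(1, -1)), Pow(Add(-3, Mul(2, Mul(-1, Add(1, -1)))), -1)), 4) = Pow(Mul(2, Mul(-1, 0), Pow(Add(-3, Mul(2, Mul(-1, 0))), -1)), 4) = Pow(Mul(2, 0, Pow(Add(-3, Mul(2, 0)), -1)), 4) = Pow(Mul(2, 0, Pow(Add(-3, 0), -1)), 4) = Pow(Mul(2, 0, Pow(-3, -1)), 4) = Pow(Mul(2, 0, Rational(-1, 3)), 4) = Pow(0, 4) = 0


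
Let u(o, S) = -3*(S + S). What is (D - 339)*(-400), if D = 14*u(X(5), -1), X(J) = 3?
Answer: 102000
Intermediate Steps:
u(o, S) = -6*S
D = 84 (D = 14*(-6*(-1)) = 14*6 = 84)
(D - 339)*(-400) = (84 - 339)*(-400) = -255*(-400) = 102000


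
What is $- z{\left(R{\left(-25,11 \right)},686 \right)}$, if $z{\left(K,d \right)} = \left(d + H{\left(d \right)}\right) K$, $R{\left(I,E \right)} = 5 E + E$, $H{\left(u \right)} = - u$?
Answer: $0$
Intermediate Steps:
$R{\left(I,E \right)} = 6 E$
$z{\left(K,d \right)} = 0$ ($z{\left(K,d \right)} = \left(d - d\right) K = 0 K = 0$)
$- z{\left(R{\left(-25,11 \right)},686 \right)} = \left(-1\right) 0 = 0$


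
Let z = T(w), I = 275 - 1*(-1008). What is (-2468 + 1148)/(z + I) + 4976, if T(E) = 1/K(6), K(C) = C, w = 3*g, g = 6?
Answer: 38302304/7699 ≈ 4975.0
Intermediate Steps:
w = 18 (w = 3*6 = 18)
I = 1283 (I = 275 + 1008 = 1283)
T(E) = ⅙ (T(E) = 1/6 = ⅙)
z = ⅙ ≈ 0.16667
(-2468 + 1148)/(z + I) + 4976 = (-2468 + 1148)/(⅙ + 1283) + 4976 = -1320/7699/6 + 4976 = -1320*6/7699 + 4976 = -7920/7699 + 4976 = 38302304/7699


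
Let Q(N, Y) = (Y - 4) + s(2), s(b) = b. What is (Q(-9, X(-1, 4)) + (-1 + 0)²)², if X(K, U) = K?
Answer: 4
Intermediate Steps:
Q(N, Y) = -2 + Y (Q(N, Y) = (Y - 4) + 2 = (-4 + Y) + 2 = -2 + Y)
(Q(-9, X(-1, 4)) + (-1 + 0)²)² = ((-2 - 1) + (-1 + 0)²)² = (-3 + (-1)²)² = (-3 + 1)² = (-2)² = 4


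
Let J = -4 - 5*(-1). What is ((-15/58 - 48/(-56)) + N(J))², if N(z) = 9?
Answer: 15186609/164836 ≈ 92.132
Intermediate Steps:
J = 1 (J = -4 + 5 = 1)
((-15/58 - 48/(-56)) + N(J))² = ((-15/58 - 48/(-56)) + 9)² = ((-15*1/58 - 48*(-1/56)) + 9)² = ((-15/58 + 6/7) + 9)² = (243/406 + 9)² = (3897/406)² = 15186609/164836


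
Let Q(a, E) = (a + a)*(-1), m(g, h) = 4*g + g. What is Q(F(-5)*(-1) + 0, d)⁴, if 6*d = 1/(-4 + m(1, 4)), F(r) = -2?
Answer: 256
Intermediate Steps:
m(g, h) = 5*g
d = ⅙ (d = 1/(6*(-4 + 5*1)) = 1/(6*(-4 + 5)) = (⅙)/1 = (⅙)*1 = ⅙ ≈ 0.16667)
Q(a, E) = -2*a (Q(a, E) = (2*a)*(-1) = -2*a)
Q(F(-5)*(-1) + 0, d)⁴ = (-2*(-2*(-1) + 0))⁴ = (-2*(2 + 0))⁴ = (-2*2)⁴ = (-4)⁴ = 256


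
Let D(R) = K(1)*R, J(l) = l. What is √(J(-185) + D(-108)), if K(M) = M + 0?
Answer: I*√293 ≈ 17.117*I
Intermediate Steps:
K(M) = M
D(R) = R (D(R) = 1*R = R)
√(J(-185) + D(-108)) = √(-185 - 108) = √(-293) = I*√293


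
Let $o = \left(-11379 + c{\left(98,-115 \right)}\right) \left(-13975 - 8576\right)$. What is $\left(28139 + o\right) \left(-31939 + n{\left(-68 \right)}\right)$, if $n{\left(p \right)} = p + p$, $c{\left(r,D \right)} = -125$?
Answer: $-8322014089225$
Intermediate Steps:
$n{\left(p \right)} = 2 p$
$o = 259426704$ ($o = \left(-11379 - 125\right) \left(-13975 - 8576\right) = \left(-11504\right) \left(-22551\right) = 259426704$)
$\left(28139 + o\right) \left(-31939 + n{\left(-68 \right)}\right) = \left(28139 + 259426704\right) \left(-31939 + 2 \left(-68\right)\right) = 259454843 \left(-31939 - 136\right) = 259454843 \left(-32075\right) = -8322014089225$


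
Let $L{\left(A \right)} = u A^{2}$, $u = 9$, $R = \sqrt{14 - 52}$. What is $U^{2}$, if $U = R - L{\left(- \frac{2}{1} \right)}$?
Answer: $\left(36 - i \sqrt{38}\right)^{2} \approx 1258.0 - 443.84 i$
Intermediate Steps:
$R = i \sqrt{38}$ ($R = \sqrt{-38} = i \sqrt{38} \approx 6.1644 i$)
$L{\left(A \right)} = 9 A^{2}$
$U = -36 + i \sqrt{38}$ ($U = i \sqrt{38} - 9 \left(- \frac{2}{1}\right)^{2} = i \sqrt{38} - 9 \left(\left(-2\right) 1\right)^{2} = i \sqrt{38} - 9 \left(-2\right)^{2} = i \sqrt{38} - 9 \cdot 4 = i \sqrt{38} - 36 = -36 + i \sqrt{38} \approx -36.0 + 6.1644 i$)
$U^{2} = \left(-36 + i \sqrt{38}\right)^{2}$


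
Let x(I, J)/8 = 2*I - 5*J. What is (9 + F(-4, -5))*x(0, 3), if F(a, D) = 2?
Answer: -1320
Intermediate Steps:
x(I, J) = -40*J + 16*I (x(I, J) = 8*(2*I - 5*J) = 8*(-5*J + 2*I) = -40*J + 16*I)
(9 + F(-4, -5))*x(0, 3) = (9 + 2)*(-40*3 + 16*0) = 11*(-120 + 0) = 11*(-120) = -1320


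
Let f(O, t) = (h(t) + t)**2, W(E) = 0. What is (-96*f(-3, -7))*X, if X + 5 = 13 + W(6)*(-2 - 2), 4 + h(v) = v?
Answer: -248832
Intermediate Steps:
h(v) = -4 + v
f(O, t) = (-4 + 2*t)**2 (f(O, t) = ((-4 + t) + t)**2 = (-4 + 2*t)**2)
X = 8 (X = -5 + (13 + 0*(-2 - 2)) = -5 + (13 + 0*(-4)) = -5 + (13 + 0) = -5 + 13 = 8)
(-96*f(-3, -7))*X = -384*(-2 - 7)**2*8 = -384*(-9)**2*8 = -384*81*8 = -96*324*8 = -31104*8 = -248832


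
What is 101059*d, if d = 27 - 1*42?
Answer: -1515885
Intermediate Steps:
d = -15 (d = 27 - 42 = -15)
101059*d = 101059*(-15) = -1515885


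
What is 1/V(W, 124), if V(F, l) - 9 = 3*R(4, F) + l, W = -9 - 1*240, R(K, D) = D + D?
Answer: -1/1361 ≈ -0.00073475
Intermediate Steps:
R(K, D) = 2*D
W = -249 (W = -9 - 240 = -249)
V(F, l) = 9 + l + 6*F (V(F, l) = 9 + (3*(2*F) + l) = 9 + (6*F + l) = 9 + (l + 6*F) = 9 + l + 6*F)
1/V(W, 124) = 1/(9 + 124 + 6*(-249)) = 1/(9 + 124 - 1494) = 1/(-1361) = -1/1361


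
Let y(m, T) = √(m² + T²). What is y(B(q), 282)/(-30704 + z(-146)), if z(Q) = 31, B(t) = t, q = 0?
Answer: -282/30673 ≈ -0.0091937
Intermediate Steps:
y(m, T) = √(T² + m²)
y(B(q), 282)/(-30704 + z(-146)) = √(282² + 0²)/(-30704 + 31) = √(79524 + 0)/(-30673) = √79524*(-1/30673) = 282*(-1/30673) = -282/30673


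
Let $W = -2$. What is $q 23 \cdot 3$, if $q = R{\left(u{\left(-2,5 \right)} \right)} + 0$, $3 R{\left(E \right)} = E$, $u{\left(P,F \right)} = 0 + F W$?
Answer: $-230$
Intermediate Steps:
$u{\left(P,F \right)} = - 2 F$ ($u{\left(P,F \right)} = 0 + F \left(-2\right) = 0 - 2 F = - 2 F$)
$R{\left(E \right)} = \frac{E}{3}$
$q = - \frac{10}{3}$ ($q = \frac{\left(-2\right) 5}{3} + 0 = \frac{1}{3} \left(-10\right) + 0 = - \frac{10}{3} + 0 = - \frac{10}{3} \approx -3.3333$)
$q 23 \cdot 3 = \left(- \frac{10}{3}\right) 23 \cdot 3 = \left(- \frac{230}{3}\right) 3 = -230$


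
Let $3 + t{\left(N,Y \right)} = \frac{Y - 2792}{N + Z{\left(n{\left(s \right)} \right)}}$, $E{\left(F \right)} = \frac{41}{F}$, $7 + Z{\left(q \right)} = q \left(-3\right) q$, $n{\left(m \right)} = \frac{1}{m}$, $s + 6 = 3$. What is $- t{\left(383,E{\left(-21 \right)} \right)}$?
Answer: $\frac{3580}{343} \approx 10.437$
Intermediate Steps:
$s = -3$ ($s = -6 + 3 = -3$)
$Z{\left(q \right)} = -7 - 3 q^{2}$ ($Z{\left(q \right)} = -7 + q \left(-3\right) q = -7 + - 3 q q = -7 - 3 q^{2}$)
$t{\left(N,Y \right)} = -3 + \frac{-2792 + Y}{- \frac{22}{3} + N}$ ($t{\left(N,Y \right)} = -3 + \frac{Y - 2792}{N - \left(7 + 3 \left(\frac{1}{-3}\right)^{2}\right)} = -3 + \frac{-2792 + Y}{N - \left(7 + 3 \left(- \frac{1}{3}\right)^{2}\right)} = -3 + \frac{-2792 + Y}{N - \frac{22}{3}} = -3 + \frac{-2792 + Y}{- \frac{22}{3} + N}$)
$- t{\left(383,E{\left(-21 \right)} \right)} = - \frac{3 \left(2770 - \frac{41}{-21} + 3 \cdot 383\right)}{22 - 1149} = - \frac{3 \left(2770 - 41 \left(- \frac{1}{21}\right) + 1149\right)}{22 - 1149} = - \frac{3 \left(2770 - - \frac{41}{21} + 1149\right)}{-1127} = - \frac{3 \left(-1\right) \left(2770 + \frac{41}{21} + 1149\right)}{1127} = - \frac{3 \left(-1\right) 82340}{1127 \cdot 21} = \left(-1\right) \left(- \frac{3580}{343}\right) = \frac{3580}{343}$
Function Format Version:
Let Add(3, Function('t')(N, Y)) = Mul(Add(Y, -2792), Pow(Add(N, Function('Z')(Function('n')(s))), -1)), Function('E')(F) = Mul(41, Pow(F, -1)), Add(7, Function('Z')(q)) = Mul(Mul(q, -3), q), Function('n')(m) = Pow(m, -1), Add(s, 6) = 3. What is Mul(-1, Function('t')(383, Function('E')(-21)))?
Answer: Rational(3580, 343) ≈ 10.437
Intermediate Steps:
s = -3 (s = Add(-6, 3) = -3)
Function('Z')(q) = Add(-7, Mul(-3, Pow(q, 2))) (Function('Z')(q) = Add(-7, Mul(Mul(q, -3), q)) = Add(-7, Mul(Mul(-3, q), q)) = Add(-7, Mul(-3, Pow(q, 2))))
Function('t')(N, Y) = Add(-3, Mul(Pow(Add(Rational(-22, 3), N), -1), Add(-2792, Y))) (Function('t')(N, Y) = Add(-3, Mul(Add(Y, -2792), Pow(Add(N, Add(-7, Mul(-3, Pow(Pow(-3, -1), 2)))), -1))) = Add(-3, Mul(Add(-2792, Y), Pow(Add(N, Add(-7, Mul(-3, Pow(Rational(-1, 3), 2)))), -1))) = Add(-3, Mul(Add(-2792, Y), Pow(Add(N, Add(-7, Mul(-3, Rational(1, 9)))), -1))) = Add(-3, Mul(Add(-2792, Y), Pow(Add(N, Add(-7, Rational(-1, 3))), -1))) = Add(-3, Mul(Add(-2792, Y), Pow(Add(N, Rational(-22, 3)), -1))) = Add(-3, Mul(Add(-2792, Y), Pow(Add(Rational(-22, 3), N), -1))) = Add(-3, Mul(Pow(Add(Rational(-22, 3), N), -1), Add(-2792, Y))))
Mul(-1, Function('t')(383, Function('E')(-21))) = Mul(-1, Mul(3, Pow(Add(22, Mul(-3, 383)), -1), Add(2770, Mul(-1, Mul(41, Pow(-21, -1))), Mul(3, 383)))) = Mul(-1, Mul(3, Pow(Add(22, -1149), -1), Add(2770, Mul(-1, Mul(41, Rational(-1, 21))), 1149))) = Mul(-1, Mul(3, Pow(-1127, -1), Add(2770, Mul(-1, Rational(-41, 21)), 1149))) = Mul(-1, Mul(3, Rational(-1, 1127), Add(2770, Rational(41, 21), 1149))) = Mul(-1, Mul(3, Rational(-1, 1127), Rational(82340, 21))) = Mul(-1, Rational(-3580, 343)) = Rational(3580, 343)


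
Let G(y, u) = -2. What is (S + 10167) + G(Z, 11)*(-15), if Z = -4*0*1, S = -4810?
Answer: 5387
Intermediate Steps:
Z = 0 (Z = 0*1 = 0)
(S + 10167) + G(Z, 11)*(-15) = (-4810 + 10167) - 2*(-15) = 5357 + 30 = 5387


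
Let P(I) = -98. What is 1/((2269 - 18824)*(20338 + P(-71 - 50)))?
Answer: -1/335073200 ≈ -2.9844e-9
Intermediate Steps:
1/((2269 - 18824)*(20338 + P(-71 - 50))) = 1/((2269 - 18824)*(20338 - 98)) = 1/(-16555*20240) = 1/(-335073200) = -1/335073200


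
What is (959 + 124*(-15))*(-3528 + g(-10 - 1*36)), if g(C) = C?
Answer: 3220174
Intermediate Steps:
(959 + 124*(-15))*(-3528 + g(-10 - 1*36)) = (959 + 124*(-15))*(-3528 + (-10 - 1*36)) = (959 - 1860)*(-3528 + (-10 - 36)) = -901*(-3528 - 46) = -901*(-3574) = 3220174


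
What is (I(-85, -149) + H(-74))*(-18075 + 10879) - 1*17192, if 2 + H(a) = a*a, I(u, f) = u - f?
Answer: -39868640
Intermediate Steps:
H(a) = -2 + a**2 (H(a) = -2 + a*a = -2 + a**2)
(I(-85, -149) + H(-74))*(-18075 + 10879) - 1*17192 = ((-85 - 1*(-149)) + (-2 + (-74)**2))*(-18075 + 10879) - 1*17192 = ((-85 + 149) + (-2 + 5476))*(-7196) - 17192 = (64 + 5474)*(-7196) - 17192 = 5538*(-7196) - 17192 = -39851448 - 17192 = -39868640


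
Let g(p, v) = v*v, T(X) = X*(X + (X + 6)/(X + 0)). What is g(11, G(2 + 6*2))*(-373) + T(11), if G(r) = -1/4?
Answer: 1835/16 ≈ 114.69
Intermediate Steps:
G(r) = -¼ (G(r) = -1*¼ = -¼)
T(X) = X*(X + (6 + X)/X)
g(p, v) = v²
g(11, G(2 + 6*2))*(-373) + T(11) = (-¼)²*(-373) + (6 + 11 + 11²) = (1/16)*(-373) + (6 + 11 + 121) = -373/16 + 138 = 1835/16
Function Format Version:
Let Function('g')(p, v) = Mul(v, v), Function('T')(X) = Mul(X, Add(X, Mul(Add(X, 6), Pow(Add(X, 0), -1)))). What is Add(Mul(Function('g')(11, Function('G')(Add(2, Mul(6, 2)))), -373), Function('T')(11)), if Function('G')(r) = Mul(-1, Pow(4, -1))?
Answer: Rational(1835, 16) ≈ 114.69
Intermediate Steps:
Function('G')(r) = Rational(-1, 4) (Function('G')(r) = Mul(-1, Rational(1, 4)) = Rational(-1, 4))
Function('T')(X) = Mul(X, Add(X, Mul(Pow(X, -1), Add(6, X)))) (Function('T')(X) = Mul(X, Add(X, Mul(Add(6, X), Pow(X, -1)))) = Mul(X, Add(X, Mul(Pow(X, -1), Add(6, X)))))
Function('g')(p, v) = Pow(v, 2)
Add(Mul(Function('g')(11, Function('G')(Add(2, Mul(6, 2)))), -373), Function('T')(11)) = Add(Mul(Pow(Rational(-1, 4), 2), -373), Add(6, 11, Pow(11, 2))) = Add(Mul(Rational(1, 16), -373), Add(6, 11, 121)) = Add(Rational(-373, 16), 138) = Rational(1835, 16)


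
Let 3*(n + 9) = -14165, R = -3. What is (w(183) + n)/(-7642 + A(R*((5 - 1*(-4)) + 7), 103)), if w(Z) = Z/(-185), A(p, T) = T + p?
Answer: 2626069/4210785 ≈ 0.62365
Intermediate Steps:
n = -14192/3 (n = -9 + (⅓)*(-14165) = -9 - 14165/3 = -14192/3 ≈ -4730.7)
w(Z) = -Z/185 (w(Z) = Z*(-1/185) = -Z/185)
(w(183) + n)/(-7642 + A(R*((5 - 1*(-4)) + 7), 103)) = (-1/185*183 - 14192/3)/(-7642 + (103 - 3*((5 - 1*(-4)) + 7))) = (-183/185 - 14192/3)/(-7642 + (103 - 3*((5 + 4) + 7))) = -2626069/(555*(-7642 + (103 - 3*(9 + 7)))) = -2626069/(555*(-7642 + (103 - 3*16))) = -2626069/(555*(-7642 + (103 - 48))) = -2626069/(555*(-7642 + 55)) = -2626069/555/(-7587) = -2626069/555*(-1/7587) = 2626069/4210785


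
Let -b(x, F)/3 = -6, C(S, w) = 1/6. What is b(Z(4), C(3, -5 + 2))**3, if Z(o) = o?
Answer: 5832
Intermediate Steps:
C(S, w) = 1/6 (C(S, w) = 1*(1/6) = 1/6)
b(x, F) = 18 (b(x, F) = -3*(-6) = 18)
b(Z(4), C(3, -5 + 2))**3 = 18**3 = 5832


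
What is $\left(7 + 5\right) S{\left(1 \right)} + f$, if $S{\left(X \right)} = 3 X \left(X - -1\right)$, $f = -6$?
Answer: $66$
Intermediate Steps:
$S{\left(X \right)} = 3 X \left(1 + X\right)$ ($S{\left(X \right)} = 3 X \left(X + 1\right) = 3 X \left(1 + X\right)$)
$\left(7 + 5\right) S{\left(1 \right)} + f = \left(7 + 5\right) 3 \cdot 1 \left(1 + 1\right) - 6 = 12 \cdot 3 \cdot 1 \cdot 2 - 6 = 12 \cdot 6 - 6 = 72 - 6 = 66$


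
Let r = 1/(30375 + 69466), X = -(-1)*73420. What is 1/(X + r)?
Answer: 99841/7330326221 ≈ 1.3620e-5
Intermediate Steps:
X = 73420 (X = -1*(-73420) = 73420)
r = 1/99841 ≈ 1.0016e-5
1/(X + r) = 1/(73420 + 1/99841) = 1/(7330326221/99841) = 99841/7330326221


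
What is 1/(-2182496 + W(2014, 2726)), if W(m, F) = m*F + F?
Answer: 1/3310394 ≈ 3.0208e-7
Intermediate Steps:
W(m, F) = F + F*m (W(m, F) = F*m + F = F + F*m)
1/(-2182496 + W(2014, 2726)) = 1/(-2182496 + 2726*(1 + 2014)) = 1/(-2182496 + 2726*2015) = 1/(-2182496 + 5492890) = 1/3310394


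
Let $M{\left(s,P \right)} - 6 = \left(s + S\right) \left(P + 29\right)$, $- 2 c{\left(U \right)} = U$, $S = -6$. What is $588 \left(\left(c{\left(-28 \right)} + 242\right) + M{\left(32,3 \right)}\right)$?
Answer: $643272$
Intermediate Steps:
$c{\left(U \right)} = - \frac{U}{2}$
$M{\left(s,P \right)} = 6 + \left(-6 + s\right) \left(29 + P\right)$ ($M{\left(s,P \right)} = 6 + \left(s - 6\right) \left(P + 29\right) = 6 + \left(-6 + s\right) \left(29 + P\right)$)
$588 \left(\left(c{\left(-28 \right)} + 242\right) + M{\left(32,3 \right)}\right) = 588 \left(\left(\left(- \frac{1}{2}\right) \left(-28\right) + 242\right) + \left(-168 - 18 + 29 \cdot 32 + 3 \cdot 32\right)\right) = 588 \left(\left(14 + 242\right) + \left(-168 - 18 + 928 + 96\right)\right) = 588 \left(256 + 838\right) = 588 \cdot 1094 = 643272$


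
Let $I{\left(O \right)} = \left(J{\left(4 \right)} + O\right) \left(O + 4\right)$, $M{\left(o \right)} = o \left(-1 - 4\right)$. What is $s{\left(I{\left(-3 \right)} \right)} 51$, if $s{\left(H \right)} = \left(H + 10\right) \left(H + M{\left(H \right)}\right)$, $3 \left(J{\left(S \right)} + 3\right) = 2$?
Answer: $\frac{15232}{3} \approx 5077.3$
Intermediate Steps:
$J{\left(S \right)} = - \frac{7}{3}$ ($J{\left(S \right)} = -3 + \frac{1}{3} \cdot 2 = -3 + \frac{2}{3} = - \frac{7}{3}$)
$M{\left(o \right)} = - 5 o$ ($M{\left(o \right)} = o \left(-5\right) = - 5 o$)
$I{\left(O \right)} = \left(4 + O\right) \left(- \frac{7}{3} + O\right)$ ($I{\left(O \right)} = \left(- \frac{7}{3} + O\right) \left(O + 4\right) = \left(- \frac{7}{3} + O\right) \left(4 + O\right) = \left(4 + O\right) \left(- \frac{7}{3} + O\right)$)
$s{\left(H \right)} = - 4 H \left(10 + H\right)$ ($s{\left(H \right)} = \left(H + 10\right) \left(H - 5 H\right) = \left(10 + H\right) \left(- 4 H\right) = - 4 H \left(10 + H\right)$)
$s{\left(I{\left(-3 \right)} \right)} 51 = 4 \left(- \frac{28}{3} + \left(-3\right)^{2} + \frac{5}{3} \left(-3\right)\right) \left(-10 - \left(- \frac{28}{3} + \left(-3\right)^{2} + \frac{5}{3} \left(-3\right)\right)\right) 51 = 4 \left(- \frac{28}{3} + 9 - 5\right) \left(-10 - \left(- \frac{28}{3} + 9 - 5\right)\right) 51 = 4 \left(- \frac{16}{3}\right) \left(-10 - - \frac{16}{3}\right) 51 = 4 \left(- \frac{16}{3}\right) \left(-10 + \frac{16}{3}\right) 51 = 4 \left(- \frac{16}{3}\right) \left(- \frac{14}{3}\right) 51 = \frac{896}{9} \cdot 51 = \frac{15232}{3}$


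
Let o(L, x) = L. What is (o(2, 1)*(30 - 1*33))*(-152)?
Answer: 912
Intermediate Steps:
(o(2, 1)*(30 - 1*33))*(-152) = (2*(30 - 1*33))*(-152) = (2*(30 - 33))*(-152) = (2*(-3))*(-152) = -6*(-152) = 912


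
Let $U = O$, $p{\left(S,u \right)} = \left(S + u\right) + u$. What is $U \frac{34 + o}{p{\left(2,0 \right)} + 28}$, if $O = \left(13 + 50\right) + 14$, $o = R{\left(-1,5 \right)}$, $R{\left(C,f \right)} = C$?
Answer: $\frac{847}{10} \approx 84.7$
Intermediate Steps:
$o = -1$
$p{\left(S,u \right)} = S + 2 u$
$O = 77$ ($O = 63 + 14 = 77$)
$U = 77$
$U \frac{34 + o}{p{\left(2,0 \right)} + 28} = 77 \frac{34 - 1}{\left(2 + 2 \cdot 0\right) + 28} = 77 \frac{33}{\left(2 + 0\right) + 28} = 77 \frac{33}{2 + 28} = 77 \cdot \frac{33}{30} = 77 \cdot 33 \cdot \frac{1}{30} = 77 \cdot \frac{11}{10} = \frac{847}{10}$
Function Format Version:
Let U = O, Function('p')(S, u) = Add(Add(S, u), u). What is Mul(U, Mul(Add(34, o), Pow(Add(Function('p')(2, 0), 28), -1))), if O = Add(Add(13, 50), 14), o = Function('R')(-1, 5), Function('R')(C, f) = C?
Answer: Rational(847, 10) ≈ 84.700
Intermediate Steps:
o = -1
Function('p')(S, u) = Add(S, Mul(2, u))
O = 77 (O = Add(63, 14) = 77)
U = 77
Mul(U, Mul(Add(34, o), Pow(Add(Function('p')(2, 0), 28), -1))) = Mul(77, Mul(Add(34, -1), Pow(Add(Add(2, Mul(2, 0)), 28), -1))) = Mul(77, Mul(33, Pow(Add(Add(2, 0), 28), -1))) = Mul(77, Mul(33, Pow(Add(2, 28), -1))) = Mul(77, Mul(33, Pow(30, -1))) = Mul(77, Mul(33, Rational(1, 30))) = Mul(77, Rational(11, 10)) = Rational(847, 10)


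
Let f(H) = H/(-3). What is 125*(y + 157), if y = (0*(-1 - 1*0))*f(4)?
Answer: 19625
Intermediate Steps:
f(H) = -H/3 (f(H) = H*(-⅓) = -H/3)
y = 0 (y = (0*(-1 - 1*0))*(-⅓*4) = (0*(-1 + 0))*(-4/3) = (0*(-1))*(-4/3) = 0*(-4/3) = 0)
125*(y + 157) = 125*(0 + 157) = 125*157 = 19625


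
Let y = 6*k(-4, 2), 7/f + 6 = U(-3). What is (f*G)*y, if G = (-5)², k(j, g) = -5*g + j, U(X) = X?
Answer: 4900/3 ≈ 1633.3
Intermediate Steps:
k(j, g) = j - 5*g
G = 25
f = -7/9 (f = 7/(-6 - 3) = 7/(-9) = 7*(-⅑) = -7/9 ≈ -0.77778)
y = -84 (y = 6*(-4 - 5*2) = 6*(-4 - 10) = 6*(-14) = -84)
(f*G)*y = -7/9*25*(-84) = -175/9*(-84) = 4900/3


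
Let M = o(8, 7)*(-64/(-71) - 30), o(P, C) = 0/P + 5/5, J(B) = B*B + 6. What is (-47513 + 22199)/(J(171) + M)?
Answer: -1797294/2074471 ≈ -0.86639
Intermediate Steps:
J(B) = 6 + B² (J(B) = B² + 6 = 6 + B²)
o(P, C) = 1 (o(P, C) = 0 + 5*(⅕) = 0 + 1 = 1)
M = -2066/71 (M = 1*(-64/(-71) - 30) = 1*(-64*(-1/71) - 30) = 1*(64/71 - 30) = 1*(-2066/71) = -2066/71 ≈ -29.099)
(-47513 + 22199)/(J(171) + M) = (-47513 + 22199)/((6 + 171²) - 2066/71) = -25314/((6 + 29241) - 2066/71) = -25314/(29247 - 2066/71) = -25314/2074471/71 = -25314*71/2074471 = -1797294/2074471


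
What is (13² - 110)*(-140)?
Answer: -8260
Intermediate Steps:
(13² - 110)*(-140) = (169 - 110)*(-140) = 59*(-140) = -8260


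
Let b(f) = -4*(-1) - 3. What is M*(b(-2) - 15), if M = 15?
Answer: -210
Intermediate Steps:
b(f) = 1 (b(f) = 4 - 3 = 1)
M*(b(-2) - 15) = 15*(1 - 15) = 15*(-14) = -210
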